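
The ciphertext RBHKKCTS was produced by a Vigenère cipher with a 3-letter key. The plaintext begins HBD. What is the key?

Subtract each crib letter from the matching ciphertext letter (mod 26):
R(17)−H(7)=10 → K
B(1)−B(1)=0 → A
H(7)−D(3)=4 → E

KAE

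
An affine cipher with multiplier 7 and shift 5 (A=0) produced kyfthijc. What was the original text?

The inverse of 7 mod 26 is 15, since 7·15=105≡1. Apply D(y)=15·(y−5) mod 26:
k(10): 15·(10−5)=75≡23 → x
y(24): 15·(24−5)=285≡25 → z
f(5): 15·(5−5)=0 → a
t(19): 15·(19−5)=210≡2 → c
h(7): 15·(7−5)=30≡4 → e
i(8): 15·(8−5)=45≡19 → t
j(9): 15·(9−5)=60≡8 → i
c(2): 15·(2−5)=-45≡7 → h

xzacetih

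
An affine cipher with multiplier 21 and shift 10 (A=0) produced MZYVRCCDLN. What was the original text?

The inverse of 21 mod 26 is 5, since 21·5=105≡1. Apply D(y)=5·(y−10) mod 26:
M(12): 5·(12−10)=10 → K
Z(25): 5·(25−10)=75≡23 → X
Y(24): 5·(24−10)=70≡18 → S
V(21): 5·(21−10)=55≡3 → D
R(17): 5·(17−10)=35≡9 → J
C(2): 5·(2−10)=-40≡12 → M
C(2): 5·(2−10)=-40≡12 → M
D(3): 5·(3−10)=-35≡17 → R
L(11): 5·(11−10)=5 → F
N(13): 5·(13−10)=15 → P

KXSDJMMRFP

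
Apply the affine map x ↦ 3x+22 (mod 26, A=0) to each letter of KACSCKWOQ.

K(10): 3·10+22=52≡0 → A
A(0): 3·0+22=22 → W
C(2): 3·2+22=28≡2 → C
S(18): 3·18+22=76≡24 → Y
C(2): 3·2+22=28≡2 → C
K(10): 3·10+22=52≡0 → A
W(22): 3·22+22=88≡10 → K
O(14): 3·14+22=64≡12 → M
Q(16): 3·16+22=70≡18 → S

AWCYCAKMS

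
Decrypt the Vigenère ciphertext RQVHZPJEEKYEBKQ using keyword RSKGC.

Repeat the key across the ciphertext: RSKGCRSKGCRSKGC
R(17)−R(17): 0 → A
Q(16)−S(18): -2≡24 → Y
V(21)−K(10): 11 → L
H(7)−G(6): 1 → B
Z(25)−C(2): 23 → X
P(15)−R(17): -2≡24 → Y
J(9)−S(18): -9≡17 → R
E(4)−K(10): -6≡20 → U
E(4)−G(6): -2≡24 → Y
K(10)−C(2): 8 → I
Y(24)−R(17): 7 → H
E(4)−S(18): -14≡12 → M
B(1)−K(10): -9≡17 → R
K(10)−G(6): 4 → E
Q(16)−C(2): 14 → O

AYLBXYRUYIHMREO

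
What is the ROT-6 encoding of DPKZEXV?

D(3): 3+6=9 → J
P(15): 15+6=21 → V
K(10): 10+6=16 → Q
Z(25): 25+6=31≡5 → F
E(4): 4+6=10 → K
X(23): 23+6=29≡3 → D
V(21): 21+6=27≡1 → B

JVQFKDB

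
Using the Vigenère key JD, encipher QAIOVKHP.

ZDRRENQS

Repeat the key across the message: JDJDJDJD
Q(16)+J(9): 25 → Z
A(0)+D(3): 3 → D
I(8)+J(9): 17 → R
O(14)+D(3): 17 → R
V(21)+J(9): 30≡4 → E
K(10)+D(3): 13 → N
H(7)+J(9): 16 → Q
P(15)+D(3): 18 → S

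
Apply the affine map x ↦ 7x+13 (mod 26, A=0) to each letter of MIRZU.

TRCGX

M(12): 7·12+13=97≡19 → T
I(8): 7·8+13=69≡17 → R
R(17): 7·17+13=132≡2 → C
Z(25): 7·25+13=188≡6 → G
U(20): 7·20+13=153≡23 → X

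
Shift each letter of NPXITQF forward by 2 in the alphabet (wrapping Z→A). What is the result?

N(13): 13+2=15 → P
P(15): 15+2=17 → R
X(23): 23+2=25 → Z
I(8): 8+2=10 → K
T(19): 19+2=21 → V
Q(16): 16+2=18 → S
F(5): 5+2=7 → H

PRZKVSH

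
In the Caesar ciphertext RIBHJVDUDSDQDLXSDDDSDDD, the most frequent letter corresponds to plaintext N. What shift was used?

The most frequent ciphertext letter is D (appears 10 times).
D is position 3; N is position 13.
Shift = -10≡16.

16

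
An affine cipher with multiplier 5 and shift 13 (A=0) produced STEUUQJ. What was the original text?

The inverse of 5 mod 26 is 21, since 5·21=105≡1. Apply D(y)=21·(y−13) mod 26:
S(18): 21·(18−13)=105≡1 → B
T(19): 21·(19−13)=126≡22 → W
E(4): 21·(4−13)=-189≡19 → T
U(20): 21·(20−13)=147≡17 → R
U(20): 21·(20−13)=147≡17 → R
Q(16): 21·(16−13)=63≡11 → L
J(9): 21·(9−13)=-84≡20 → U

BWTRRLU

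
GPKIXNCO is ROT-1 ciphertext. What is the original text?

G(6): 6−1=5 → F
P(15): 15−1=14 → O
K(10): 10−1=9 → J
I(8): 8−1=7 → H
X(23): 23−1=22 → W
N(13): 13−1=12 → M
C(2): 2−1=1 → B
O(14): 14−1=13 → N

FOJHWMBN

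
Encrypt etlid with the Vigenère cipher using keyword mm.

Repeat the key across the message: mmmmm
e(4)+m(12): 16 → q
t(19)+m(12): 31≡5 → f
l(11)+m(12): 23 → x
i(8)+m(12): 20 → u
d(3)+m(12): 15 → p

qfxup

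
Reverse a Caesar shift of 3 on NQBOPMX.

N(13): 13−3=10 → K
Q(16): 16−3=13 → N
B(1): 1−3=-2≡24 → Y
O(14): 14−3=11 → L
P(15): 15−3=12 → M
M(12): 12−3=9 → J
X(23): 23−3=20 → U

KNYLMJU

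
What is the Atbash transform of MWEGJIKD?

M(12) → N(13)
W(22) → D(3)
E(4) → V(21)
G(6) → T(19)
J(9) → Q(16)
I(8) → R(17)
K(10) → P(15)
D(3) → W(22)

NDVTQRPW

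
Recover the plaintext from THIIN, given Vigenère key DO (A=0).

Repeat the key across the ciphertext: DODOD
T(19)−D(3): 16 → Q
H(7)−O(14): -7≡19 → T
I(8)−D(3): 5 → F
I(8)−O(14): -6≡20 → U
N(13)−D(3): 10 → K

QTFUK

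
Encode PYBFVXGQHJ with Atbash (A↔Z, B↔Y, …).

KBYUECTJSQ

P(15) → K(10)
Y(24) → B(1)
B(1) → Y(24)
F(5) → U(20)
V(21) → E(4)
X(23) → C(2)
G(6) → T(19)
Q(16) → J(9)
H(7) → S(18)
J(9) → Q(16)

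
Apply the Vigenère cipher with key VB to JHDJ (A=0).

Repeat the key across the message: VBVB
J(9)+V(21): 30≡4 → E
H(7)+B(1): 8 → I
D(3)+V(21): 24 → Y
J(9)+B(1): 10 → K

EIYK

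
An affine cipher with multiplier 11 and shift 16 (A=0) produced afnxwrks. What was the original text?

izvdktqm

The inverse of 11 mod 26 is 19, since 11·19=209≡1. Apply D(y)=19·(y−16) mod 26:
a(0): 19·(0−16)=-304≡8 → i
f(5): 19·(5−16)=-209≡25 → z
n(13): 19·(13−16)=-57≡21 → v
x(23): 19·(23−16)=133≡3 → d
w(22): 19·(22−16)=114≡10 → k
r(17): 19·(17−16)=19 → t
k(10): 19·(10−16)=-114≡16 → q
s(18): 19·(18−16)=38≡12 → m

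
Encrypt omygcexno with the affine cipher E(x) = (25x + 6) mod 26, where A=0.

suiaecjts

o(14): 25·14+6=356≡18 → s
m(12): 25·12+6=306≡20 → u
y(24): 25·24+6=606≡8 → i
g(6): 25·6+6=156≡0 → a
c(2): 25·2+6=56≡4 → e
e(4): 25·4+6=106≡2 → c
x(23): 25·23+6=581≡9 → j
n(13): 25·13+6=331≡19 → t
o(14): 25·14+6=356≡18 → s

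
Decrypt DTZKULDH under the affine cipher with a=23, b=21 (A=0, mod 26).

GSQVJMGW

The inverse of 23 mod 26 is 17, since 23·17=391≡1. Apply D(y)=17·(y−21) mod 26:
D(3): 17·(3−21)=-306≡6 → G
T(19): 17·(19−21)=-34≡18 → S
Z(25): 17·(25−21)=68≡16 → Q
K(10): 17·(10−21)=-187≡21 → V
U(20): 17·(20−21)=-17≡9 → J
L(11): 17·(11−21)=-170≡12 → M
D(3): 17·(3−21)=-306≡6 → G
H(7): 17·(7−21)=-238≡22 → W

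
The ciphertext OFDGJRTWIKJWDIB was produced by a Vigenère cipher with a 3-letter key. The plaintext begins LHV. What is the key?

Subtract each crib letter from the matching ciphertext letter (mod 26):
O(14)−L(11)=3 → D
F(5)−H(7)=-2≡24 → Y
D(3)−V(21)=-18≡8 → I

DYI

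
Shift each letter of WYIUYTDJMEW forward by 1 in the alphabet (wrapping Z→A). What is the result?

XZJVZUEKNFX

W(22): 22+1=23 → X
Y(24): 24+1=25 → Z
I(8): 8+1=9 → J
U(20): 20+1=21 → V
Y(24): 24+1=25 → Z
T(19): 19+1=20 → U
D(3): 3+1=4 → E
J(9): 9+1=10 → K
M(12): 12+1=13 → N
E(4): 4+1=5 → F
W(22): 22+1=23 → X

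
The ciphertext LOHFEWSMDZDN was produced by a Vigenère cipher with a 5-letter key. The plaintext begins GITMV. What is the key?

FGOTJ

Subtract each crib letter from the matching ciphertext letter (mod 26):
L(11)−G(6)=5 → F
O(14)−I(8)=6 → G
H(7)−T(19)=-12≡14 → O
F(5)−M(12)=-7≡19 → T
E(4)−V(21)=-17≡9 → J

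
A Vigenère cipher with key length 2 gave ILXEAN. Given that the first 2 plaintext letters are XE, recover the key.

Subtract each crib letter from the matching ciphertext letter (mod 26):
I(8)−X(23)=-15≡11 → L
L(11)−E(4)=7 → H

LH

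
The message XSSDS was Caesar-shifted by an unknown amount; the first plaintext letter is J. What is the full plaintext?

JEEPE

From the crib: X(23)−J(9)=14, so the shift is 14.
Subtract 14 from each ciphertext letter:
X(23): 23−14=9 → J
S(18): 18−14=4 → E
S(18): 18−14=4 → E
D(3): 3−14=-11≡15 → P
S(18): 18−14=4 → E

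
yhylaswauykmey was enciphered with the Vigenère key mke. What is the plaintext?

Repeat the key across the ciphertext: mkemkemkemkemk
y(24)−m(12): 12 → m
h(7)−k(10): -3≡23 → x
y(24)−e(4): 20 → u
l(11)−m(12): -1≡25 → z
a(0)−k(10): -10≡16 → q
s(18)−e(4): 14 → o
w(22)−m(12): 10 → k
a(0)−k(10): -10≡16 → q
u(20)−e(4): 16 → q
y(24)−m(12): 12 → m
k(10)−k(10): 0 → a
m(12)−e(4): 8 → i
e(4)−m(12): -8≡18 → s
y(24)−k(10): 14 → o

mxuzqokqqmaiso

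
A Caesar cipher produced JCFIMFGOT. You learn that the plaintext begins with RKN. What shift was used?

18

From the crib: J(9)−R(17)=-8≡18, so the shift is 18.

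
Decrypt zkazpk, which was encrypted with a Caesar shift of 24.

bmcbrm

z(25): 25−24=1 → b
k(10): 10−24=-14≡12 → m
a(0): 0−24=-24≡2 → c
z(25): 25−24=1 → b
p(15): 15−24=-9≡17 → r
k(10): 10−24=-14≡12 → m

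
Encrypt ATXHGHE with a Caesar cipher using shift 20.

UNRBABY

A(0): 0+20=20 → U
T(19): 19+20=39≡13 → N
X(23): 23+20=43≡17 → R
H(7): 7+20=27≡1 → B
G(6): 6+20=26≡0 → A
H(7): 7+20=27≡1 → B
E(4): 4+20=24 → Y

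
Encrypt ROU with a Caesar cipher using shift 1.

R(17): 17+1=18 → S
O(14): 14+1=15 → P
U(20): 20+1=21 → V

SPV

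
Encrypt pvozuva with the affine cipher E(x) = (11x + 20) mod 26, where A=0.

drsjgru

p(15): 11·15+20=185≡3 → d
v(21): 11·21+20=251≡17 → r
o(14): 11·14+20=174≡18 → s
z(25): 11·25+20=295≡9 → j
u(20): 11·20+20=240≡6 → g
v(21): 11·21+20=251≡17 → r
a(0): 11·0+20=20 → u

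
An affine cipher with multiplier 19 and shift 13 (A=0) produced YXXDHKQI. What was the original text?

RGGUMTHX

The inverse of 19 mod 26 is 11, since 19·11=209≡1. Apply D(y)=11·(y−13) mod 26:
Y(24): 11·(24−13)=121≡17 → R
X(23): 11·(23−13)=110≡6 → G
X(23): 11·(23−13)=110≡6 → G
D(3): 11·(3−13)=-110≡20 → U
H(7): 11·(7−13)=-66≡12 → M
K(10): 11·(10−13)=-33≡19 → T
Q(16): 11·(16−13)=33≡7 → H
I(8): 11·(8−13)=-55≡23 → X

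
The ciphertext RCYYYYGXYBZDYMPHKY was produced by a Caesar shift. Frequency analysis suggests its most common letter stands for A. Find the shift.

The most frequent ciphertext letter is Y (appears 7 times).
Y is position 24; A is position 0.
Shift = 24.

24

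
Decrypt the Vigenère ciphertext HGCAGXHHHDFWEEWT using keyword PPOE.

SROWRITDSORSPPIP

Repeat the key across the ciphertext: PPOEPPOEPPOEPPOE
H(7)−P(15): -8≡18 → S
G(6)−P(15): -9≡17 → R
C(2)−O(14): -12≡14 → O
A(0)−E(4): -4≡22 → W
G(6)−P(15): -9≡17 → R
X(23)−P(15): 8 → I
H(7)−O(14): -7≡19 → T
H(7)−E(4): 3 → D
H(7)−P(15): -8≡18 → S
D(3)−P(15): -12≡14 → O
F(5)−O(14): -9≡17 → R
W(22)−E(4): 18 → S
E(4)−P(15): -11≡15 → P
E(4)−P(15): -11≡15 → P
W(22)−O(14): 8 → I
T(19)−E(4): 15 → P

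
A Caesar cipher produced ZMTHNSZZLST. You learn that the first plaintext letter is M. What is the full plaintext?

From the crib: Z(25)−M(12)=13, so the shift is 13.
Subtract 13 from each ciphertext letter:
Z(25): 25−13=12 → M
M(12): 12−13=-1≡25 → Z
T(19): 19−13=6 → G
H(7): 7−13=-6≡20 → U
N(13): 13−13=0 → A
S(18): 18−13=5 → F
Z(25): 25−13=12 → M
Z(25): 25−13=12 → M
L(11): 11−13=-2≡24 → Y
S(18): 18−13=5 → F
T(19): 19−13=6 → G

MZGUAFMMYFG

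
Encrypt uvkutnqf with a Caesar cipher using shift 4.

u(20): 20+4=24 → y
v(21): 21+4=25 → z
k(10): 10+4=14 → o
u(20): 20+4=24 → y
t(19): 19+4=23 → x
n(13): 13+4=17 → r
q(16): 16+4=20 → u
f(5): 5+4=9 → j

yzoyxruj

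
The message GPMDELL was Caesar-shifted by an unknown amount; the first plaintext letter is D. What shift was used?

3

From the crib: G(6)−D(3)=3, so the shift is 3.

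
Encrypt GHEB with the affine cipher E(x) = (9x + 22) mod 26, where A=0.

G(6): 9·6+22=76≡24 → Y
H(7): 9·7+22=85≡7 → H
E(4): 9·4+22=58≡6 → G
B(1): 9·1+22=31≡5 → F

YHGF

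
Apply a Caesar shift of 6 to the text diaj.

d(3): 3+6=9 → j
i(8): 8+6=14 → o
a(0): 0+6=6 → g
j(9): 9+6=15 → p

jogp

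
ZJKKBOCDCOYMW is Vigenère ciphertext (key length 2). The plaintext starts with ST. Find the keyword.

Subtract each crib letter from the matching ciphertext letter (mod 26):
Z(25)−S(18)=7 → H
J(9)−T(19)=-10≡16 → Q

HQ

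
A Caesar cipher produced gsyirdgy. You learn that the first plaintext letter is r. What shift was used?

15

From the crib: g(6)−r(17)=-11≡15, so the shift is 15.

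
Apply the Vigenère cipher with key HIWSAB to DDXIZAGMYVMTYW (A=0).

KLTAZBNUUNMUFE

Repeat the key across the message: HIWSABHIWSABHI
D(3)+H(7): 10 → K
D(3)+I(8): 11 → L
X(23)+W(22): 45≡19 → T
I(8)+S(18): 26≡0 → A
Z(25)+A(0): 25 → Z
A(0)+B(1): 1 → B
G(6)+H(7): 13 → N
M(12)+I(8): 20 → U
Y(24)+W(22): 46≡20 → U
V(21)+S(18): 39≡13 → N
M(12)+A(0): 12 → M
T(19)+B(1): 20 → U
Y(24)+H(7): 31≡5 → F
W(22)+I(8): 30≡4 → E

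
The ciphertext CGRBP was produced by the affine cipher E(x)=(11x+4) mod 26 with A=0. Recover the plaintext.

OMNVB

The inverse of 11 mod 26 is 19, since 11·19=209≡1. Apply D(y)=19·(y−4) mod 26:
C(2): 19·(2−4)=-38≡14 → O
G(6): 19·(6−4)=38≡12 → M
R(17): 19·(17−4)=247≡13 → N
B(1): 19·(1−4)=-57≡21 → V
P(15): 19·(15−4)=209≡1 → B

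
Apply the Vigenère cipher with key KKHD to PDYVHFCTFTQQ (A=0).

ZNFYRPJWPDXT

Repeat the key across the message: KKHDKKHDKKHD
P(15)+K(10): 25 → Z
D(3)+K(10): 13 → N
Y(24)+H(7): 31≡5 → F
V(21)+D(3): 24 → Y
H(7)+K(10): 17 → R
F(5)+K(10): 15 → P
C(2)+H(7): 9 → J
T(19)+D(3): 22 → W
F(5)+K(10): 15 → P
T(19)+K(10): 29≡3 → D
Q(16)+H(7): 23 → X
Q(16)+D(3): 19 → T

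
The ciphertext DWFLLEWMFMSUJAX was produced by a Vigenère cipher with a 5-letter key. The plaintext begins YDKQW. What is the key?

FTVVP

Subtract each crib letter from the matching ciphertext letter (mod 26):
D(3)−Y(24)=-21≡5 → F
W(22)−D(3)=19 → T
F(5)−K(10)=-5≡21 → V
L(11)−Q(16)=-5≡21 → V
L(11)−W(22)=-11≡15 → P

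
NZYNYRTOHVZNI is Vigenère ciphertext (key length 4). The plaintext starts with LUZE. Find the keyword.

CFZJ

Subtract each crib letter from the matching ciphertext letter (mod 26):
N(13)−L(11)=2 → C
Z(25)−U(20)=5 → F
Y(24)−Z(25)=-1≡25 → Z
N(13)−E(4)=9 → J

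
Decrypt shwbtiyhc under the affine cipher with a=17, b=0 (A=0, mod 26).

yfmxvcgfu

The inverse of 17 mod 26 is 23, since 17·23=391≡1. Apply D(y)=23·(y−0) mod 26:
s(18): 23·(18−0)=414≡24 → y
h(7): 23·(7−0)=161≡5 → f
w(22): 23·(22−0)=506≡12 → m
b(1): 23·(1−0)=23 → x
t(19): 23·(19−0)=437≡21 → v
i(8): 23·(8−0)=184≡2 → c
y(24): 23·(24−0)=552≡6 → g
h(7): 23·(7−0)=161≡5 → f
c(2): 23·(2−0)=46≡20 → u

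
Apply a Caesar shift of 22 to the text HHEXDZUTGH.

H(7): 7+22=29≡3 → D
H(7): 7+22=29≡3 → D
E(4): 4+22=26≡0 → A
X(23): 23+22=45≡19 → T
D(3): 3+22=25 → Z
Z(25): 25+22=47≡21 → V
U(20): 20+22=42≡16 → Q
T(19): 19+22=41≡15 → P
G(6): 6+22=28≡2 → C
H(7): 7+22=29≡3 → D

DDATZVQPCD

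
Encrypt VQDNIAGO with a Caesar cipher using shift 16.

V(21): 21+16=37≡11 → L
Q(16): 16+16=32≡6 → G
D(3): 3+16=19 → T
N(13): 13+16=29≡3 → D
I(8): 8+16=24 → Y
A(0): 0+16=16 → Q
G(6): 6+16=22 → W
O(14): 14+16=30≡4 → E

LGTDYQWE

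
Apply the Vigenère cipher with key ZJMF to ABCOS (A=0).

ZKOTR

Repeat the key across the message: ZJMFZ
A(0)+Z(25): 25 → Z
B(1)+J(9): 10 → K
C(2)+M(12): 14 → O
O(14)+F(5): 19 → T
S(18)+Z(25): 43≡17 → R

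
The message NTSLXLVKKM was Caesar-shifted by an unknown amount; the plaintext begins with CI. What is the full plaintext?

CIHAMAKZZB

From the crib: N(13)−C(2)=11, so the shift is 11.
Subtract 11 from each ciphertext letter:
N(13): 13−11=2 → C
T(19): 19−11=8 → I
S(18): 18−11=7 → H
L(11): 11−11=0 → A
X(23): 23−11=12 → M
L(11): 11−11=0 → A
V(21): 21−11=10 → K
K(10): 10−11=-1≡25 → Z
K(10): 10−11=-1≡25 → Z
M(12): 12−11=1 → B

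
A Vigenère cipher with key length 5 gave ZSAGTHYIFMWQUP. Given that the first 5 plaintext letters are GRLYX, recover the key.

Subtract each crib letter from the matching ciphertext letter (mod 26):
Z(25)−G(6)=19 → T
S(18)−R(17)=1 → B
A(0)−L(11)=-11≡15 → P
G(6)−Y(24)=-18≡8 → I
T(19)−X(23)=-4≡22 → W

TBPIW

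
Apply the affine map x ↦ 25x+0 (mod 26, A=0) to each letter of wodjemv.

emxrwof

w(22): 25·22+0=550≡4 → e
o(14): 25·14+0=350≡12 → m
d(3): 25·3+0=75≡23 → x
j(9): 25·9+0=225≡17 → r
e(4): 25·4+0=100≡22 → w
m(12): 25·12+0=300≡14 → o
v(21): 25·21+0=525≡5 → f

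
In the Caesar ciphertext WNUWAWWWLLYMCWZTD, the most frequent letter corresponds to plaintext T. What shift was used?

3

The most frequent ciphertext letter is W (appears 6 times).
W is position 22; T is position 19.
Shift = 3.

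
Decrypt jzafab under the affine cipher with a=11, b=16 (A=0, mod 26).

The inverse of 11 mod 26 is 19, since 11·19=209≡1. Apply D(y)=19·(y−16) mod 26:
j(9): 19·(9−16)=-133≡23 → x
z(25): 19·(25−16)=171≡15 → p
a(0): 19·(0−16)=-304≡8 → i
f(5): 19·(5−16)=-209≡25 → z
a(0): 19·(0−16)=-304≡8 → i
b(1): 19·(1−16)=-285≡1 → b

xpizib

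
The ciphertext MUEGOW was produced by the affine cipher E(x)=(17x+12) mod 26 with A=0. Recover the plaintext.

ACYSUW

The inverse of 17 mod 26 is 23, since 17·23=391≡1. Apply D(y)=23·(y−12) mod 26:
M(12): 23·(12−12)=0 → A
U(20): 23·(20−12)=184≡2 → C
E(4): 23·(4−12)=-184≡24 → Y
G(6): 23·(6−12)=-138≡18 → S
O(14): 23·(14−12)=46≡20 → U
W(22): 23·(22−12)=230≡22 → W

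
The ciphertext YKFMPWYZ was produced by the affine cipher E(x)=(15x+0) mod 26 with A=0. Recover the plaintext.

MSJGBYMT

The inverse of 15 mod 26 is 7, since 15·7=105≡1. Apply D(y)=7·(y−0) mod 26:
Y(24): 7·(24−0)=168≡12 → M
K(10): 7·(10−0)=70≡18 → S
F(5): 7·(5−0)=35≡9 → J
M(12): 7·(12−0)=84≡6 → G
P(15): 7·(15−0)=105≡1 → B
W(22): 7·(22−0)=154≡24 → Y
Y(24): 7·(24−0)=168≡12 → M
Z(25): 7·(25−0)=175≡19 → T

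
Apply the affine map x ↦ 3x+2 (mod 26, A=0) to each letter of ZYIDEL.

Z(25): 3·25+2=77≡25 → Z
Y(24): 3·24+2=74≡22 → W
I(8): 3·8+2=26≡0 → A
D(3): 3·3+2=11 → L
E(4): 3·4+2=14 → O
L(11): 3·11+2=35≡9 → J

ZWALOJ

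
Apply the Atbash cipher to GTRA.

TGIZ

G(6) → T(19)
T(19) → G(6)
R(17) → I(8)
A(0) → Z(25)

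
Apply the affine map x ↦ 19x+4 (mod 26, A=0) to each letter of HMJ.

H(7): 19·7+4=137≡7 → H
M(12): 19·12+4=232≡24 → Y
J(9): 19·9+4=175≡19 → T

HYT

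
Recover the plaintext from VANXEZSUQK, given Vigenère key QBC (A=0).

Repeat the key across the ciphertext: QBCQBCQBCQ
V(21)−Q(16): 5 → F
A(0)−B(1): -1≡25 → Z
N(13)−C(2): 11 → L
X(23)−Q(16): 7 → H
E(4)−B(1): 3 → D
Z(25)−C(2): 23 → X
S(18)−Q(16): 2 → C
U(20)−B(1): 19 → T
Q(16)−C(2): 14 → O
K(10)−Q(16): -6≡20 → U

FZLHDXCTOU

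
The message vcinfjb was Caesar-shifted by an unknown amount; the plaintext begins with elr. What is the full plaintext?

From the crib: v(21)−e(4)=17, so the shift is 17.
Subtract 17 from each ciphertext letter:
v(21): 21−17=4 → e
c(2): 2−17=-15≡11 → l
i(8): 8−17=-9≡17 → r
n(13): 13−17=-4≡22 → w
f(5): 5−17=-12≡14 → o
j(9): 9−17=-8≡18 → s
b(1): 1−17=-16≡10 → k

elrwosk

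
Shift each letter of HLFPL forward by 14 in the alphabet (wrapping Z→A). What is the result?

H(7): 7+14=21 → V
L(11): 11+14=25 → Z
F(5): 5+14=19 → T
P(15): 15+14=29≡3 → D
L(11): 11+14=25 → Z

VZTDZ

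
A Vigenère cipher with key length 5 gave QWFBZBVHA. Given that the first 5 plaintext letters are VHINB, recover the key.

Subtract each crib letter from the matching ciphertext letter (mod 26):
Q(16)−V(21)=-5≡21 → V
W(22)−H(7)=15 → P
F(5)−I(8)=-3≡23 → X
B(1)−N(13)=-12≡14 → O
Z(25)−B(1)=24 → Y

VPXOY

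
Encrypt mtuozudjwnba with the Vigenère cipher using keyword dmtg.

Repeat the key across the message: dmtgdmtgdmtg
m(12)+d(3): 15 → p
t(19)+m(12): 31≡5 → f
u(20)+t(19): 39≡13 → n
o(14)+g(6): 20 → u
z(25)+d(3): 28≡2 → c
u(20)+m(12): 32≡6 → g
d(3)+t(19): 22 → w
j(9)+g(6): 15 → p
w(22)+d(3): 25 → z
n(13)+m(12): 25 → z
b(1)+t(19): 20 → u
a(0)+g(6): 6 → g

pfnucgwpzzug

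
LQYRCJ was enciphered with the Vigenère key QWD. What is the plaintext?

VUVBGG

Repeat the key across the ciphertext: QWDQWD
L(11)−Q(16): -5≡21 → V
Q(16)−W(22): -6≡20 → U
Y(24)−D(3): 21 → V
R(17)−Q(16): 1 → B
C(2)−W(22): -20≡6 → G
J(9)−D(3): 6 → G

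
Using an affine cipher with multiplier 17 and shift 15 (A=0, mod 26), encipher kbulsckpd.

k(10): 17·10+15=185≡3 → d
b(1): 17·1+15=32≡6 → g
u(20): 17·20+15=355≡17 → r
l(11): 17·11+15=202≡20 → u
s(18): 17·18+15=321≡9 → j
c(2): 17·2+15=49≡23 → x
k(10): 17·10+15=185≡3 → d
p(15): 17·15+15=270≡10 → k
d(3): 17·3+15=66≡14 → o

dgrujxdko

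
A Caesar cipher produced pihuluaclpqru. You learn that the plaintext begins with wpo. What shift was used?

From the crib: p(15)−w(22)=-7≡19, so the shift is 19.

19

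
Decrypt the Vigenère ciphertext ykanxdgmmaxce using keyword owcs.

koyvjheuyevkq

Repeat the key across the ciphertext: owcsowcsowcso
y(24)−o(14): 10 → k
k(10)−w(22): -12≡14 → o
a(0)−c(2): -2≡24 → y
n(13)−s(18): -5≡21 → v
x(23)−o(14): 9 → j
d(3)−w(22): -19≡7 → h
g(6)−c(2): 4 → e
m(12)−s(18): -6≡20 → u
m(12)−o(14): -2≡24 → y
a(0)−w(22): -22≡4 → e
x(23)−c(2): 21 → v
c(2)−s(18): -16≡10 → k
e(4)−o(14): -10≡16 → q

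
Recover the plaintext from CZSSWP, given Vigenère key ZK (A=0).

Repeat the key across the ciphertext: ZKZKZK
C(2)−Z(25): -23≡3 → D
Z(25)−K(10): 15 → P
S(18)−Z(25): -7≡19 → T
S(18)−K(10): 8 → I
W(22)−Z(25): -3≡23 → X
P(15)−K(10): 5 → F

DPTIXF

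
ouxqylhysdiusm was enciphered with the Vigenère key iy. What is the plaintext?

Repeat the key across the ciphertext: iyiyiyiyiyiyiy
o(14)−i(8): 6 → g
u(20)−y(24): -4≡22 → w
x(23)−i(8): 15 → p
q(16)−y(24): -8≡18 → s
y(24)−i(8): 16 → q
l(11)−y(24): -13≡13 → n
h(7)−i(8): -1≡25 → z
y(24)−y(24): 0 → a
s(18)−i(8): 10 → k
d(3)−y(24): -21≡5 → f
i(8)−i(8): 0 → a
u(20)−y(24): -4≡22 → w
s(18)−i(8): 10 → k
m(12)−y(24): -12≡14 → o

gwpsqnzakfawko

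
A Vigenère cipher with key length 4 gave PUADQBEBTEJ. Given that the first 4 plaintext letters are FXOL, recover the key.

KXMS

Subtract each crib letter from the matching ciphertext letter (mod 26):
P(15)−F(5)=10 → K
U(20)−X(23)=-3≡23 → X
A(0)−O(14)=-14≡12 → M
D(3)−L(11)=-8≡18 → S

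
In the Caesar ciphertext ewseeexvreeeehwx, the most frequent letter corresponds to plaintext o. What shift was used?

16

The most frequent ciphertext letter is e (appears 8 times).
e is position 4; o is position 14.
Shift = -10≡16.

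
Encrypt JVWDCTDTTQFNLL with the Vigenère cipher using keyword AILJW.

Repeat the key across the message: AILJWAILJWAILJ
J(9)+A(0): 9 → J
V(21)+I(8): 29≡3 → D
W(22)+L(11): 33≡7 → H
D(3)+J(9): 12 → M
C(2)+W(22): 24 → Y
T(19)+A(0): 19 → T
D(3)+I(8): 11 → L
T(19)+L(11): 30≡4 → E
T(19)+J(9): 28≡2 → C
Q(16)+W(22): 38≡12 → M
F(5)+A(0): 5 → F
N(13)+I(8): 21 → V
L(11)+L(11): 22 → W
L(11)+J(9): 20 → U

JDHMYTLECMFVWU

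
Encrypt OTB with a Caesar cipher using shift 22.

KPX

O(14): 14+22=36≡10 → K
T(19): 19+22=41≡15 → P
B(1): 1+22=23 → X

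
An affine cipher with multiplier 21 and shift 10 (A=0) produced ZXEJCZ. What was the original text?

The inverse of 21 mod 26 is 5, since 21·5=105≡1. Apply D(y)=5·(y−10) mod 26:
Z(25): 5·(25−10)=75≡23 → X
X(23): 5·(23−10)=65≡13 → N
E(4): 5·(4−10)=-30≡22 → W
J(9): 5·(9−10)=-5≡21 → V
C(2): 5·(2−10)=-40≡12 → M
Z(25): 5·(25−10)=75≡23 → X

XNWVMX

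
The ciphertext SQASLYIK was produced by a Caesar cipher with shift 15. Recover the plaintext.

DBLDWJTV

S(18): 18−15=3 → D
Q(16): 16−15=1 → B
A(0): 0−15=-15≡11 → L
S(18): 18−15=3 → D
L(11): 11−15=-4≡22 → W
Y(24): 24−15=9 → J
I(8): 8−15=-7≡19 → T
K(10): 10−15=-5≡21 → V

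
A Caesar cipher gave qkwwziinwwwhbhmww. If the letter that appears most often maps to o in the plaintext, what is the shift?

8

The most frequent ciphertext letter is w (appears 7 times).
w is position 22; o is position 14.
Shift = 8.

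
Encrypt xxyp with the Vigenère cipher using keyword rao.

Repeat the key across the message: raor
x(23)+r(17): 40≡14 → o
x(23)+a(0): 23 → x
y(24)+o(14): 38≡12 → m
p(15)+r(17): 32≡6 → g

oxmg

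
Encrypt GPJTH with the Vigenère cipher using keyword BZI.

Repeat the key across the message: BZIBZ
G(6)+B(1): 7 → H
P(15)+Z(25): 40≡14 → O
J(9)+I(8): 17 → R
T(19)+B(1): 20 → U
H(7)+Z(25): 32≡6 → G

HORUG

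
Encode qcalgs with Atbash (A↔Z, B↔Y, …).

q(16) → j(9)
c(2) → x(23)
a(0) → z(25)
l(11) → o(14)
g(6) → t(19)
s(18) → h(7)

jxzoth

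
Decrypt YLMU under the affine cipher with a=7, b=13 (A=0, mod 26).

The inverse of 7 mod 26 is 15, since 7·15=105≡1. Apply D(y)=15·(y−13) mod 26:
Y(24): 15·(24−13)=165≡9 → J
L(11): 15·(11−13)=-30≡22 → W
M(12): 15·(12−13)=-15≡11 → L
U(20): 15·(20−13)=105≡1 → B

JWLB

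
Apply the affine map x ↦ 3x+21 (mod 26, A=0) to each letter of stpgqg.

xaonrn

s(18): 3·18+21=75≡23 → x
t(19): 3·19+21=78≡0 → a
p(15): 3·15+21=66≡14 → o
g(6): 3·6+21=39≡13 → n
q(16): 3·16+21=69≡17 → r
g(6): 3·6+21=39≡13 → n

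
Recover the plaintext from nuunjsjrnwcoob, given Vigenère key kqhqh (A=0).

denxcitkxpsyhl

Repeat the key across the ciphertext: kqhqhkqhqhkqhq
n(13)−k(10): 3 → d
u(20)−q(16): 4 → e
u(20)−h(7): 13 → n
n(13)−q(16): -3≡23 → x
j(9)−h(7): 2 → c
s(18)−k(10): 8 → i
j(9)−q(16): -7≡19 → t
r(17)−h(7): 10 → k
n(13)−q(16): -3≡23 → x
w(22)−h(7): 15 → p
c(2)−k(10): -8≡18 → s
o(14)−q(16): -2≡24 → y
o(14)−h(7): 7 → h
b(1)−q(16): -15≡11 → l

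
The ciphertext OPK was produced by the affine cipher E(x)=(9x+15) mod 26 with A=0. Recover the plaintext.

XAL

The inverse of 9 mod 26 is 3, since 9·3=27≡1. Apply D(y)=3·(y−15) mod 26:
O(14): 3·(14−15)=-3≡23 → X
P(15): 3·(15−15)=0 → A
K(10): 3·(10−15)=-15≡11 → L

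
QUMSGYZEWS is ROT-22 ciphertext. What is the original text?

UYQWKCDIAW

Q(16): 16−22=-6≡20 → U
U(20): 20−22=-2≡24 → Y
M(12): 12−22=-10≡16 → Q
S(18): 18−22=-4≡22 → W
G(6): 6−22=-16≡10 → K
Y(24): 24−22=2 → C
Z(25): 25−22=3 → D
E(4): 4−22=-18≡8 → I
W(22): 22−22=0 → A
S(18): 18−22=-4≡22 → W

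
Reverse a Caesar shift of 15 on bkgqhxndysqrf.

b(1): 1−15=-14≡12 → m
k(10): 10−15=-5≡21 → v
g(6): 6−15=-9≡17 → r
q(16): 16−15=1 → b
h(7): 7−15=-8≡18 → s
x(23): 23−15=8 → i
n(13): 13−15=-2≡24 → y
d(3): 3−15=-12≡14 → o
y(24): 24−15=9 → j
s(18): 18−15=3 → d
q(16): 16−15=1 → b
r(17): 17−15=2 → c
f(5): 5−15=-10≡16 → q

mvrbsiyojdbcq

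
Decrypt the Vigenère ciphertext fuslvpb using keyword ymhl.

Repeat the key across the ciphertext: ymhlymh
f(5)−y(24): -19≡7 → h
u(20)−m(12): 8 → i
s(18)−h(7): 11 → l
l(11)−l(11): 0 → a
v(21)−y(24): -3≡23 → x
p(15)−m(12): 3 → d
b(1)−h(7): -6≡20 → u

hilaxdu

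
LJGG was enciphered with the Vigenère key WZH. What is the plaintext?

Repeat the key across the ciphertext: WZHW
L(11)−W(22): -11≡15 → P
J(9)−Z(25): -16≡10 → K
G(6)−H(7): -1≡25 → Z
G(6)−W(22): -16≡10 → K

PKZK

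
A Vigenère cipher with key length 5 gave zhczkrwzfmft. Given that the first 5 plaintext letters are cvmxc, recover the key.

xmqci

Subtract each crib letter from the matching ciphertext letter (mod 26):
z(25)−c(2)=23 → x
h(7)−v(21)=-14≡12 → m
c(2)−m(12)=-10≡16 → q
z(25)−x(23)=2 → c
k(10)−c(2)=8 → i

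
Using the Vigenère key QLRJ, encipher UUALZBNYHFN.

Repeat the key across the message: QLRJQLRJQLR
U(20)+Q(16): 36≡10 → K
U(20)+L(11): 31≡5 → F
A(0)+R(17): 17 → R
L(11)+J(9): 20 → U
Z(25)+Q(16): 41≡15 → P
B(1)+L(11): 12 → M
N(13)+R(17): 30≡4 → E
Y(24)+J(9): 33≡7 → H
H(7)+Q(16): 23 → X
F(5)+L(11): 16 → Q
N(13)+R(17): 30≡4 → E

KFRUPMEHXQE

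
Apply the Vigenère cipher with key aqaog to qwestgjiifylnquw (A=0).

qmegzgziwlybneaw

Repeat the key across the message: aqaogaqaogaqaoga
q(16)+a(0): 16 → q
w(22)+q(16): 38≡12 → m
e(4)+a(0): 4 → e
s(18)+o(14): 32≡6 → g
t(19)+g(6): 25 → z
g(6)+a(0): 6 → g
j(9)+q(16): 25 → z
i(8)+a(0): 8 → i
i(8)+o(14): 22 → w
f(5)+g(6): 11 → l
y(24)+a(0): 24 → y
l(11)+q(16): 27≡1 → b
n(13)+a(0): 13 → n
q(16)+o(14): 30≡4 → e
u(20)+g(6): 26≡0 → a
w(22)+a(0): 22 → w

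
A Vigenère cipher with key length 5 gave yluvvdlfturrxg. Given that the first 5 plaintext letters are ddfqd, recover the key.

Subtract each crib letter from the matching ciphertext letter (mod 26):
y(24)−d(3)=21 → v
l(11)−d(3)=8 → i
u(20)−f(5)=15 → p
v(21)−q(16)=5 → f
v(21)−d(3)=18 → s

vipfs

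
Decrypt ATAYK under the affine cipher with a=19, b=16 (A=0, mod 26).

GHGKM

The inverse of 19 mod 26 is 11, since 19·11=209≡1. Apply D(y)=11·(y−16) mod 26:
A(0): 11·(0−16)=-176≡6 → G
T(19): 11·(19−16)=33≡7 → H
A(0): 11·(0−16)=-176≡6 → G
Y(24): 11·(24−16)=88≡10 → K
K(10): 11·(10−16)=-66≡12 → M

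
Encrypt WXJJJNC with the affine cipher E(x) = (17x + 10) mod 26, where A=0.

ULHHHXS

W(22): 17·22+10=384≡20 → U
X(23): 17·23+10=401≡11 → L
J(9): 17·9+10=163≡7 → H
J(9): 17·9+10=163≡7 → H
J(9): 17·9+10=163≡7 → H
N(13): 17·13+10=231≡23 → X
C(2): 17·2+10=44≡18 → S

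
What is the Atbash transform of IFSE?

I(8) → R(17)
F(5) → U(20)
S(18) → H(7)
E(4) → V(21)

RUHV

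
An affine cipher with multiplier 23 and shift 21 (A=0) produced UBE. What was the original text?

The inverse of 23 mod 26 is 17, since 23·17=391≡1. Apply D(y)=17·(y−21) mod 26:
U(20): 17·(20−21)=-17≡9 → J
B(1): 17·(1−21)=-340≡24 → Y
E(4): 17·(4−21)=-289≡23 → X

JYX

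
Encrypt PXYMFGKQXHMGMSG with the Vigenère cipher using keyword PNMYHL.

Repeat the key across the message: PNMYHLPNMYHLPNM
P(15)+P(15): 30≡4 → E
X(23)+N(13): 36≡10 → K
Y(24)+M(12): 36≡10 → K
M(12)+Y(24): 36≡10 → K
F(5)+H(7): 12 → M
G(6)+L(11): 17 → R
K(10)+P(15): 25 → Z
Q(16)+N(13): 29≡3 → D
X(23)+M(12): 35≡9 → J
H(7)+Y(24): 31≡5 → F
M(12)+H(7): 19 → T
G(6)+L(11): 17 → R
M(12)+P(15): 27≡1 → B
S(18)+N(13): 31≡5 → F
G(6)+M(12): 18 → S

EKKKMRZDJFTRBFS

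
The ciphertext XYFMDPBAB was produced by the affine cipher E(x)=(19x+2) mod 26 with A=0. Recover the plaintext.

XIHGLNPEP

The inverse of 19 mod 26 is 11, since 19·11=209≡1. Apply D(y)=11·(y−2) mod 26:
X(23): 11·(23−2)=231≡23 → X
Y(24): 11·(24−2)=242≡8 → I
F(5): 11·(5−2)=33≡7 → H
M(12): 11·(12−2)=110≡6 → G
D(3): 11·(3−2)=11 → L
P(15): 11·(15−2)=143≡13 → N
B(1): 11·(1−2)=-11≡15 → P
A(0): 11·(0−2)=-22≡4 → E
B(1): 11·(1−2)=-11≡15 → P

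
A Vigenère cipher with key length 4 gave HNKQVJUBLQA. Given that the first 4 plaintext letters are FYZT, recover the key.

CPLX

Subtract each crib letter from the matching ciphertext letter (mod 26):
H(7)−F(5)=2 → C
N(13)−Y(24)=-11≡15 → P
K(10)−Z(25)=-15≡11 → L
Q(16)−T(19)=-3≡23 → X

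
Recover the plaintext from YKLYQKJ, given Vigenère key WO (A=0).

CWPKUWN

Repeat the key across the ciphertext: WOWOWOW
Y(24)−W(22): 2 → C
K(10)−O(14): -4≡22 → W
L(11)−W(22): -11≡15 → P
Y(24)−O(14): 10 → K
Q(16)−W(22): -6≡20 → U
K(10)−O(14): -4≡22 → W
J(9)−W(22): -13≡13 → N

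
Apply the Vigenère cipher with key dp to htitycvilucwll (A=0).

kilibryxojfloa

Repeat the key across the message: dpdpdpdpdpdpdp
h(7)+d(3): 10 → k
t(19)+p(15): 34≡8 → i
i(8)+d(3): 11 → l
t(19)+p(15): 34≡8 → i
y(24)+d(3): 27≡1 → b
c(2)+p(15): 17 → r
v(21)+d(3): 24 → y
i(8)+p(15): 23 → x
l(11)+d(3): 14 → o
u(20)+p(15): 35≡9 → j
c(2)+d(3): 5 → f
w(22)+p(15): 37≡11 → l
l(11)+d(3): 14 → o
l(11)+p(15): 26≡0 → a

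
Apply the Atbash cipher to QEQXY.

JVJCB

Q(16) → J(9)
E(4) → V(21)
Q(16) → J(9)
X(23) → C(2)
Y(24) → B(1)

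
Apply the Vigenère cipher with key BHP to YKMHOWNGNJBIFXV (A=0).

Repeat the key across the message: BHPBHPBHPBHPBHP
Y(24)+B(1): 25 → Z
K(10)+H(7): 17 → R
M(12)+P(15): 27≡1 → B
H(7)+B(1): 8 → I
O(14)+H(7): 21 → V
W(22)+P(15): 37≡11 → L
N(13)+B(1): 14 → O
G(6)+H(7): 13 → N
N(13)+P(15): 28≡2 → C
J(9)+B(1): 10 → K
B(1)+H(7): 8 → I
I(8)+P(15): 23 → X
F(5)+B(1): 6 → G
X(23)+H(7): 30≡4 → E
V(21)+P(15): 36≡10 → K

ZRBIVLONCKIXGEK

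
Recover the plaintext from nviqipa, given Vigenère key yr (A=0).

Repeat the key across the ciphertext: yryryry
n(13)−y(24): -11≡15 → p
v(21)−r(17): 4 → e
i(8)−y(24): -16≡10 → k
q(16)−r(17): -1≡25 → z
i(8)−y(24): -16≡10 → k
p(15)−r(17): -2≡24 → y
a(0)−y(24): -24≡2 → c

pekzkyc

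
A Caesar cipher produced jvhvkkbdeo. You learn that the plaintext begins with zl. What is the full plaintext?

zlxlaartue

From the crib: j(9)−z(25)=-16≡10, so the shift is 10.
Subtract 10 from each ciphertext letter:
j(9): 9−10=-1≡25 → z
v(21): 21−10=11 → l
h(7): 7−10=-3≡23 → x
v(21): 21−10=11 → l
k(10): 10−10=0 → a
k(10): 10−10=0 → a
b(1): 1−10=-9≡17 → r
d(3): 3−10=-7≡19 → t
e(4): 4−10=-6≡20 → u
o(14): 14−10=4 → e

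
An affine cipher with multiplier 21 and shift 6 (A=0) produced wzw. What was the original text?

crc

The inverse of 21 mod 26 is 5, since 21·5=105≡1. Apply D(y)=5·(y−6) mod 26:
w(22): 5·(22−6)=80≡2 → c
z(25): 5·(25−6)=95≡17 → r
w(22): 5·(22−6)=80≡2 → c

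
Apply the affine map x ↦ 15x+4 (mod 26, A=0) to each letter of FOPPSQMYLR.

BGVVOKCANZ

F(5): 15·5+4=79≡1 → B
O(14): 15·14+4=214≡6 → G
P(15): 15·15+4=229≡21 → V
P(15): 15·15+4=229≡21 → V
S(18): 15·18+4=274≡14 → O
Q(16): 15·16+4=244≡10 → K
M(12): 15·12+4=184≡2 → C
Y(24): 15·24+4=364≡0 → A
L(11): 15·11+4=169≡13 → N
R(17): 15·17+4=259≡25 → Z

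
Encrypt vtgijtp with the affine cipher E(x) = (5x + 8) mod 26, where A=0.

v(21): 5·21+8=113≡9 → j
t(19): 5·19+8=103≡25 → z
g(6): 5·6+8=38≡12 → m
i(8): 5·8+8=48≡22 → w
j(9): 5·9+8=53≡1 → b
t(19): 5·19+8=103≡25 → z
p(15): 5·15+8=83≡5 → f

jzmwbzf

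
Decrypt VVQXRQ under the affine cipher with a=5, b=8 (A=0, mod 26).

The inverse of 5 mod 26 is 21, since 5·21=105≡1. Apply D(y)=21·(y−8) mod 26:
V(21): 21·(21−8)=273≡13 → N
V(21): 21·(21−8)=273≡13 → N
Q(16): 21·(16−8)=168≡12 → M
X(23): 21·(23−8)=315≡3 → D
R(17): 21·(17−8)=189≡7 → H
Q(16): 21·(16−8)=168≡12 → M

NNMDHM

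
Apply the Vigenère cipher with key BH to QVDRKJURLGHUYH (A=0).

Repeat the key across the message: BHBHBHBHBHBHBH
Q(16)+B(1): 17 → R
V(21)+H(7): 28≡2 → C
D(3)+B(1): 4 → E
R(17)+H(7): 24 → Y
K(10)+B(1): 11 → L
J(9)+H(7): 16 → Q
U(20)+B(1): 21 → V
R(17)+H(7): 24 → Y
L(11)+B(1): 12 → M
G(6)+H(7): 13 → N
H(7)+B(1): 8 → I
U(20)+H(7): 27≡1 → B
Y(24)+B(1): 25 → Z
H(7)+H(7): 14 → O

RCEYLQVYMNIBZO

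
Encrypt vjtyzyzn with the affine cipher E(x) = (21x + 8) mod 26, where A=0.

v(21): 21·21+8=449≡7 → h
j(9): 21·9+8=197≡15 → p
t(19): 21·19+8=407≡17 → r
y(24): 21·24+8=512≡18 → s
z(25): 21·25+8=533≡13 → n
y(24): 21·24+8=512≡18 → s
z(25): 21·25+8=533≡13 → n
n(13): 21·13+8=281≡21 → v

hprsnsnv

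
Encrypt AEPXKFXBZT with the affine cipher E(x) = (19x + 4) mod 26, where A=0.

ECDZMVZXLB

A(0): 19·0+4=4 → E
E(4): 19·4+4=80≡2 → C
P(15): 19·15+4=289≡3 → D
X(23): 19·23+4=441≡25 → Z
K(10): 19·10+4=194≡12 → M
F(5): 19·5+4=99≡21 → V
X(23): 19·23+4=441≡25 → Z
B(1): 19·1+4=23 → X
Z(25): 19·25+4=479≡11 → L
T(19): 19·19+4=365≡1 → B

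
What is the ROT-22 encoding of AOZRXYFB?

A(0): 0+22=22 → W
O(14): 14+22=36≡10 → K
Z(25): 25+22=47≡21 → V
R(17): 17+22=39≡13 → N
X(23): 23+22=45≡19 → T
Y(24): 24+22=46≡20 → U
F(5): 5+22=27≡1 → B
B(1): 1+22=23 → X

WKVNTUBX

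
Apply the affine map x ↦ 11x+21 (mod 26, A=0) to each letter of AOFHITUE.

A(0): 11·0+21=21 → V
O(14): 11·14+21=175≡19 → T
F(5): 11·5+21=76≡24 → Y
H(7): 11·7+21=98≡20 → U
I(8): 11·8+21=109≡5 → F
T(19): 11·19+21=230≡22 → W
U(20): 11·20+21=241≡7 → H
E(4): 11·4+21=65≡13 → N

VTYUFWHN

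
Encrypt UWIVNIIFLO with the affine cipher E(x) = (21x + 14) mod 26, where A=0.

SIANBAAPLW

U(20): 21·20+14=434≡18 → S
W(22): 21·22+14=476≡8 → I
I(8): 21·8+14=182≡0 → A
V(21): 21·21+14=455≡13 → N
N(13): 21·13+14=287≡1 → B
I(8): 21·8+14=182≡0 → A
I(8): 21·8+14=182≡0 → A
F(5): 21·5+14=119≡15 → P
L(11): 21·11+14=245≡11 → L
O(14): 21·14+14=308≡22 → W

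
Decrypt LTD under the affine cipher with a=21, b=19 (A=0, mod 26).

The inverse of 21 mod 26 is 5, since 21·5=105≡1. Apply D(y)=5·(y−19) mod 26:
L(11): 5·(11−19)=-40≡12 → M
T(19): 5·(19−19)=0 → A
D(3): 5·(3−19)=-80≡24 → Y

MAY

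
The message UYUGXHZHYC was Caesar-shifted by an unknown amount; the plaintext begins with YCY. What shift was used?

From the crib: U(20)−Y(24)=-4≡22, so the shift is 22.

22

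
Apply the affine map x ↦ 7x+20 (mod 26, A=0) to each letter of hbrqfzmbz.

rbjcdnabn

h(7): 7·7+20=69≡17 → r
b(1): 7·1+20=27≡1 → b
r(17): 7·17+20=139≡9 → j
q(16): 7·16+20=132≡2 → c
f(5): 7·5+20=55≡3 → d
z(25): 7·25+20=195≡13 → n
m(12): 7·12+20=104≡0 → a
b(1): 7·1+20=27≡1 → b
z(25): 7·25+20=195≡13 → n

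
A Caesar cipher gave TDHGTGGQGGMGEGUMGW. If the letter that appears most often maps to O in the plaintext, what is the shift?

The most frequent ciphertext letter is G (appears 8 times).
G is position 6; O is position 14.
Shift = -8≡18.

18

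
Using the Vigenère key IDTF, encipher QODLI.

YRWQQ

Repeat the key across the message: IDTFI
Q(16)+I(8): 24 → Y
O(14)+D(3): 17 → R
D(3)+T(19): 22 → W
L(11)+F(5): 16 → Q
I(8)+I(8): 16 → Q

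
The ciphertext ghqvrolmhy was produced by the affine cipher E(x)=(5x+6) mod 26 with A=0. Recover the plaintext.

avcdxmbwvo

The inverse of 5 mod 26 is 21, since 5·21=105≡1. Apply D(y)=21·(y−6) mod 26:
g(6): 21·(6−6)=0 → a
h(7): 21·(7−6)=21 → v
q(16): 21·(16−6)=210≡2 → c
v(21): 21·(21−6)=315≡3 → d
r(17): 21·(17−6)=231≡23 → x
o(14): 21·(14−6)=168≡12 → m
l(11): 21·(11−6)=105≡1 → b
m(12): 21·(12−6)=126≡22 → w
h(7): 21·(7−6)=21 → v
y(24): 21·(24−6)=378≡14 → o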